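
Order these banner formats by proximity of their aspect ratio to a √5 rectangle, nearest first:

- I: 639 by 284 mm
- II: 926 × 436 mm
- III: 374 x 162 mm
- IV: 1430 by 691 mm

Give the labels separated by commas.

I: 639/284 ≈ 2.250 → |2.250 − 2.236| = 0.014
II: 926/436 ≈ 2.124 → |2.124 − 2.236| = 0.112
III: 374/162 ≈ 2.309 → |2.309 − 2.236| = 0.073
IV: 1430/691 ≈ 2.069 → |2.069 − 2.236| = 0.167

I, III, II, IV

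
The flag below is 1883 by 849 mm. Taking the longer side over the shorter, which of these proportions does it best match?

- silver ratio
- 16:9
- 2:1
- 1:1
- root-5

root-5

1883/849 ≈ 2.218. Nearest candidates are root-5 (2.236, off by 0.018) and silver ratio (2.414, off by 0.196).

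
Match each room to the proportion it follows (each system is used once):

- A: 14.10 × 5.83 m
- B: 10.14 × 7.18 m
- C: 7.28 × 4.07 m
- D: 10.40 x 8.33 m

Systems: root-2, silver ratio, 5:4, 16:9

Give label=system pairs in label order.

A=silver ratio, B=root-2, C=16:9, D=5:4

A = 14.10/5.83 ≈ 2.419 → silver ratio (2.414)
B = 10.14/7.18 ≈ 1.412 → root-2 (1.414)
C = 7.28/4.07 ≈ 1.789 → 16:9 (1.778)
D = 10.40/8.33 ≈ 1.248 → 5:4 (1.250)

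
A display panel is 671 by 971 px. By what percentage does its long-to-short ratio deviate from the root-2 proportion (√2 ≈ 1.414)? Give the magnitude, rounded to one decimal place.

2.3%

Ratio = 971 / 671 ≈ 1.4471.
Ideal root-2 ≈ 1.4142. |1.4471 − 1.4142| / 1.4142 ≈ 2.33% → 2.3%.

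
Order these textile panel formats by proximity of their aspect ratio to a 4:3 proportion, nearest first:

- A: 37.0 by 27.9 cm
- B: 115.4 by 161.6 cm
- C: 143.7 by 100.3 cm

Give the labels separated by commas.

A, B, C

A: 37.0/27.9 ≈ 1.326 → |1.326 − 1.333| = 0.007
B: 161.6/115.4 ≈ 1.400 → |1.400 − 1.333| = 0.067
C: 143.7/100.3 ≈ 1.433 → |1.433 − 1.333| = 0.100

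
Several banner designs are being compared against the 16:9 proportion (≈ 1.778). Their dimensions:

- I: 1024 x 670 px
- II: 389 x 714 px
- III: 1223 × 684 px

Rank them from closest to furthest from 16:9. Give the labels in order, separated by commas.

III, II, I

Ratios: I = 1024 / 670 ≈ 1.528; II = 714 / 389 ≈ 1.835; III = 1223 / 684 ≈ 1.788.
|Δ from 1.778|: I 0.250; II 0.057; III 0.010.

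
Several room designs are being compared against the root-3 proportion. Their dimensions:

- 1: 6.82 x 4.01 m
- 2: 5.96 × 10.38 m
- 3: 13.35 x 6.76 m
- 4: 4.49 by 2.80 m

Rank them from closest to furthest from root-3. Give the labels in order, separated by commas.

2, 1, 4, 3

Ratios: 1 = 6.82 / 4.01 ≈ 1.701; 2 = 10.38 / 5.96 ≈ 1.742; 3 = 13.35 / 6.76 ≈ 1.975; 4 = 4.49 / 2.80 ≈ 1.604.
|Δ from 1.732|: 1 0.031; 2 0.010; 3 0.243; 4 0.128.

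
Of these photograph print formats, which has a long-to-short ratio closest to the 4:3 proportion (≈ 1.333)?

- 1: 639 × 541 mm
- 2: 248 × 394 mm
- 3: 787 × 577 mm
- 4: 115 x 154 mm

4

Ratios (long/short): 1 ≈ 1.181; 2 ≈ 1.589; 3 ≈ 1.364; 4 ≈ 1.339.
4:3 ≈ 1.333; option 4 is nearest (Δ 0.006).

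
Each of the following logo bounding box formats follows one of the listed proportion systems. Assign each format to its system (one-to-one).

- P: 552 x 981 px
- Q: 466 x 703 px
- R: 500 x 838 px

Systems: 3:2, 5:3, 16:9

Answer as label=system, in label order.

P=16:9, Q=3:2, R=5:3

Ratios: P ≈ 1.777; Q ≈ 1.509; R ≈ 1.676.
Targets: 3:2 ≈ 1.500; 5:3 ≈ 1.667; 16:9 ≈ 1.778.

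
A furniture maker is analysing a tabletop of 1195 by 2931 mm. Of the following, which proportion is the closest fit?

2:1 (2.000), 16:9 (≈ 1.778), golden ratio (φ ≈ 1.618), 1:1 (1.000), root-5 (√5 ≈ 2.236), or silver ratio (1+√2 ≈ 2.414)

2931/1195 ≈ 2.453. Nearest candidates are silver ratio (2.414, off by 0.039) and root-5 (2.236, off by 0.217).

silver ratio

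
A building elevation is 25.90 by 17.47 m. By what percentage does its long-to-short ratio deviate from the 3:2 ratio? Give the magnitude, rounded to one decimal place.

Ratio = 25.90 / 17.47 ≈ 1.4825.
Ideal 3:2 = 1.5000. |1.4825 − 1.5000| / 1.5000 ≈ 1.17% → 1.2%.

1.2%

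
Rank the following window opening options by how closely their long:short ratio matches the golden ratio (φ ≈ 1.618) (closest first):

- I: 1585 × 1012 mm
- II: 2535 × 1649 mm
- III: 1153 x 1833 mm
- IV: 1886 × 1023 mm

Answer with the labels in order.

III, I, II, IV

I: 1585/1012 ≈ 1.566 → |1.566 − 1.618| = 0.052
II: 2535/1649 ≈ 1.537 → |1.537 − 1.618| = 0.081
III: 1833/1153 ≈ 1.590 → |1.590 − 1.618| = 0.028
IV: 1886/1023 ≈ 1.844 → |1.844 − 1.618| = 0.226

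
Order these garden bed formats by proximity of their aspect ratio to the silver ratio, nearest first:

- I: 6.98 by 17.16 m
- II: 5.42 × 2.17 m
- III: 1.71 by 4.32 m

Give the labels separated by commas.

I, II, III

I: 17.16/6.98 ≈ 2.458 → |2.458 − 2.414| = 0.044
II: 5.42/2.17 ≈ 2.498 → |2.498 − 2.414| = 0.084
III: 4.32/1.71 ≈ 2.526 → |2.526 − 2.414| = 0.112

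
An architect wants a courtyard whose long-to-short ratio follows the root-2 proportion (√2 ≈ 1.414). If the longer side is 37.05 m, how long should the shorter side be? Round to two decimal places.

root-2 ≈ 1.41421.
Shorter side = 37.05 ÷ 1.41421 ≈ 26.1984 → 26.20 m.

26.20 m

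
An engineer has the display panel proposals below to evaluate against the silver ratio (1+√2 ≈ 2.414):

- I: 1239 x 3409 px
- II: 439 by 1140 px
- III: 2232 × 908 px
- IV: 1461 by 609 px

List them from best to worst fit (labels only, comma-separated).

IV, III, II, I

I: 3409/1239 ≈ 2.751 → |2.751 − 2.414| = 0.337
II: 1140/439 ≈ 2.597 → |2.597 − 2.414| = 0.183
III: 2232/908 ≈ 2.458 → |2.458 − 2.414| = 0.044
IV: 1461/609 ≈ 2.399 → |2.399 − 2.414| = 0.015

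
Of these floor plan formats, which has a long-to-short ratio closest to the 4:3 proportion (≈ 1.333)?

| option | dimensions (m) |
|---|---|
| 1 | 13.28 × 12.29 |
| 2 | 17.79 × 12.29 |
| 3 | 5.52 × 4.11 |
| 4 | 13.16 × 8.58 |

3

Target 4:3 ≈ 1.333.
1: 1.081 (Δ0.252)  2: 1.448 (Δ0.115)  3: 1.343 (Δ0.010)  4: 1.534 (Δ0.201)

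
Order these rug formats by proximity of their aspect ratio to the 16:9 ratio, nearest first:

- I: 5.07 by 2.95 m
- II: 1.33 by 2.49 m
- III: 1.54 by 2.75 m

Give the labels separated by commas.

Ratios: I = 5.07 / 2.95 ≈ 1.719; II = 2.49 / 1.33 ≈ 1.872; III = 2.75 / 1.54 ≈ 1.786.
|Δ from 1.778|: I 0.059; II 0.094; III 0.008.

III, I, II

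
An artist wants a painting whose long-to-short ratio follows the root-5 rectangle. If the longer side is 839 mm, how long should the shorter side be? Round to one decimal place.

root-5 ≈ 2.23607.
Shorter side = 839 ÷ 2.23607 ≈ 375.212 → 375.2 mm.

375.2 mm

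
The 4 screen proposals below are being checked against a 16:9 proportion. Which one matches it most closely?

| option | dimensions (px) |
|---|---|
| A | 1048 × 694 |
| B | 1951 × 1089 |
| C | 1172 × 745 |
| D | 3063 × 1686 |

Target 16:9 ≈ 1.778.
A: 1.510 (Δ0.268)  B: 1.792 (Δ0.014)  C: 1.573 (Δ0.205)  D: 1.817 (Δ0.039)

B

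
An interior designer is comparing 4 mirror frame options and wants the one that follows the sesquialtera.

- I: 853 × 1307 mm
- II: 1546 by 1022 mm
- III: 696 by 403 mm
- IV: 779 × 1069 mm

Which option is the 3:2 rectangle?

II

Ratios (long/short): I ≈ 1.532; II ≈ 1.513; III ≈ 1.727; IV ≈ 1.372.
3:2 ≈ 1.500; option II is nearest (Δ 0.013).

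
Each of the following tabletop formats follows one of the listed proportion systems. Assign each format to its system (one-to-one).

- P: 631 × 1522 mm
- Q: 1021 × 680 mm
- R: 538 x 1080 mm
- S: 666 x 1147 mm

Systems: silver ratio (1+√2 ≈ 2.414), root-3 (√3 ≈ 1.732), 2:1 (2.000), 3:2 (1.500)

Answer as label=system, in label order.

P=silver ratio, Q=3:2, R=2:1, S=root-3

Ratios: P ≈ 2.412; Q ≈ 1.501; R ≈ 2.007; S ≈ 1.722.
Targets: silver ratio ≈ 2.414; root-3 ≈ 1.732; 2:1 ≈ 2.000; 3:2 ≈ 1.500.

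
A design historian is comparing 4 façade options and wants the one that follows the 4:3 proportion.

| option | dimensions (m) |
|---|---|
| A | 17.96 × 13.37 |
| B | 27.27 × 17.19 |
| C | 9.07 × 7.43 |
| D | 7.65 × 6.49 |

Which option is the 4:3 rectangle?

A

Target 4:3 ≈ 1.333.
A: 1.343 (Δ0.010)  B: 1.586 (Δ0.253)  C: 1.221 (Δ0.112)  D: 1.179 (Δ0.154)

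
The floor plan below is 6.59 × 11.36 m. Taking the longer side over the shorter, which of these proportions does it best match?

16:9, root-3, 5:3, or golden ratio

11.36/6.59 ≈ 1.724. Nearest candidates are root-3 (1.732, off by 0.008) and 16:9 (1.778, off by 0.054).

root-3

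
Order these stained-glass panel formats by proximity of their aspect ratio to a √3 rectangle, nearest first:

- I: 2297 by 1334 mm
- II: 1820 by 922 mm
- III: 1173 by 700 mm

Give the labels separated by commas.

I, III, II

I: 2297/1334 ≈ 1.722 → |1.722 − 1.732| = 0.010
II: 1820/922 ≈ 1.974 → |1.974 − 1.732| = 0.242
III: 1173/700 ≈ 1.676 → |1.676 − 1.732| = 0.056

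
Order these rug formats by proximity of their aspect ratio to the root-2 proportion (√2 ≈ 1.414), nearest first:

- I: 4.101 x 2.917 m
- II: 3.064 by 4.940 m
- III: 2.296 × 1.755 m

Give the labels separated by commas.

I: 4.101/2.917 ≈ 1.406 → |1.406 − 1.414| = 0.008
II: 4.940/3.064 ≈ 1.612 → |1.612 − 1.414| = 0.198
III: 2.296/1.755 ≈ 1.308 → |1.308 − 1.414| = 0.106

I, III, II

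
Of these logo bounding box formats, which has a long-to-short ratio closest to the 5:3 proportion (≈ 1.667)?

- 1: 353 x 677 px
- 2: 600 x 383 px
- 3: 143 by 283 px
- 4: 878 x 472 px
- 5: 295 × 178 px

Target 5:3 ≈ 1.667.
1: 1.918 (Δ0.251)  2: 1.567 (Δ0.100)  3: 1.979 (Δ0.312)  4: 1.860 (Δ0.193)  5: 1.657 (Δ0.010)

5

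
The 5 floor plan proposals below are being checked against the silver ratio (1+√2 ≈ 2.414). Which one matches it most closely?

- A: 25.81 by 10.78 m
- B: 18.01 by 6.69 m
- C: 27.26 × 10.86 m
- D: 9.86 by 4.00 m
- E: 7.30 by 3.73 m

Target silver ratio ≈ 2.414.
A: 2.394 (Δ0.020)  B: 2.692 (Δ0.278)  C: 2.510 (Δ0.096)  D: 2.465 (Δ0.051)  E: 1.957 (Δ0.457)

A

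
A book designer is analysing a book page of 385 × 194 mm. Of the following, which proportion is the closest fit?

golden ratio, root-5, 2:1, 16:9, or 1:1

385/194 ≈ 1.985. Nearest candidates are 2:1 (2.000, off by 0.015) and 16:9 (1.778, off by 0.207).

2:1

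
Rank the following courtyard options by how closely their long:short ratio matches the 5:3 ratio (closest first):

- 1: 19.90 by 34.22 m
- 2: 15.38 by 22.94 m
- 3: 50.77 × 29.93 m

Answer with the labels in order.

3, 1, 2

Ratios: 1 = 34.22 / 19.90 ≈ 1.720; 2 = 22.94 / 15.38 ≈ 1.492; 3 = 50.77 / 29.93 ≈ 1.696.
|Δ from 1.667|: 1 0.053; 2 0.175; 3 0.029.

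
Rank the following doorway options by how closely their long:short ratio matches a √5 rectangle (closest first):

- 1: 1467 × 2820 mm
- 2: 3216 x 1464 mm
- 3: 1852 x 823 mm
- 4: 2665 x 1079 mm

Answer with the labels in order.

Ratios: 1 = 2820 / 1467 ≈ 1.922; 2 = 3216 / 1464 ≈ 2.197; 3 = 1852 / 823 ≈ 2.250; 4 = 2665 / 1079 ≈ 2.470.
|Δ from 2.236|: 1 0.314; 2 0.039; 3 0.014; 4 0.234.

3, 2, 4, 1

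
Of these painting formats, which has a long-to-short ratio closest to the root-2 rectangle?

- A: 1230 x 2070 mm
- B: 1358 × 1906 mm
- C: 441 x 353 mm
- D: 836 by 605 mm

Ratios (long/short): A ≈ 1.683; B ≈ 1.404; C ≈ 1.249; D ≈ 1.382.
root-2 ≈ 1.414; option B is nearest (Δ 0.010).

B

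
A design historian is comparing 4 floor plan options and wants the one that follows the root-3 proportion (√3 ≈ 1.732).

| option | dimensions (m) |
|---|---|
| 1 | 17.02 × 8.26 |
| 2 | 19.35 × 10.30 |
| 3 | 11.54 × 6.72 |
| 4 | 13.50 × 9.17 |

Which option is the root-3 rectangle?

3

Target root-3 ≈ 1.732.
1: 2.061 (Δ0.329)  2: 1.879 (Δ0.147)  3: 1.717 (Δ0.015)  4: 1.472 (Δ0.260)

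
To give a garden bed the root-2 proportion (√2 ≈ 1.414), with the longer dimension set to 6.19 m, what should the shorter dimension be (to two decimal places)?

root-2 ≈ 1.41421.
Shorter side = 6.19 ÷ 1.41421 ≈ 4.3770 → 4.38 m.

4.38 m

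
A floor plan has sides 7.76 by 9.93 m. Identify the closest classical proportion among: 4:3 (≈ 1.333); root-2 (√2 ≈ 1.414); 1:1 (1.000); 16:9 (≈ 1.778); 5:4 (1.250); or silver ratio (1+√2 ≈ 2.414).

Ratio = 9.93 / 7.76 ≈ 1.280.
Distances: 4:3 1.333 (Δ 0.053); root-2 1.414 (Δ 0.134); 1:1 1.000 (Δ 0.280); 16:9 1.778 (Δ 0.498); 5:4 1.250 (Δ 0.030); silver ratio 2.414 (Δ 1.134).

5:4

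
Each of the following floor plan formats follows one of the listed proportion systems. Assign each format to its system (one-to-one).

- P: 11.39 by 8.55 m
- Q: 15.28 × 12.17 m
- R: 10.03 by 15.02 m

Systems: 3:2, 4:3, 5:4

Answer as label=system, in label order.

P=4:3, Q=5:4, R=3:2

P = 11.39/8.55 ≈ 1.332 → 4:3 (1.333)
Q = 15.28/12.17 ≈ 1.256 → 5:4 (1.250)
R = 15.02/10.03 ≈ 1.498 → 3:2 (1.500)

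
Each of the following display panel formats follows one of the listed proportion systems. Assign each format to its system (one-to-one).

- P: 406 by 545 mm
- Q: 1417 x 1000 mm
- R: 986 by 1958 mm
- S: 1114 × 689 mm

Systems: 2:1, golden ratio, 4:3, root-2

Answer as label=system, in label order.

P = 545/406 ≈ 1.342 → 4:3 (1.333)
Q = 1417/1000 ≈ 1.417 → root-2 (1.414)
R = 1958/986 ≈ 1.986 → 2:1 (2.000)
S = 1114/689 ≈ 1.617 → golden ratio (1.618)

P=4:3, Q=root-2, R=2:1, S=golden ratio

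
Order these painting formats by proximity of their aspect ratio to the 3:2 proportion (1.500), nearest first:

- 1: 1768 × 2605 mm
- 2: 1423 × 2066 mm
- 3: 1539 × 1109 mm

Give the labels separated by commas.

1, 2, 3

Ratios: 1 = 2605 / 1768 ≈ 1.473; 2 = 2066 / 1423 ≈ 1.452; 3 = 1539 / 1109 ≈ 1.388.
|Δ from 1.500|: 1 0.027; 2 0.048; 3 0.112.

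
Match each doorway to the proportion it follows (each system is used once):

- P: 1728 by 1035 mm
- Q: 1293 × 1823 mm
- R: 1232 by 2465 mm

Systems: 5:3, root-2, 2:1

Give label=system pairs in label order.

P=5:3, Q=root-2, R=2:1

P = 1728/1035 ≈ 1.670 → 5:3 (1.667)
Q = 1823/1293 ≈ 1.410 → root-2 (1.414)
R = 2465/1232 ≈ 2.001 → 2:1 (2.000)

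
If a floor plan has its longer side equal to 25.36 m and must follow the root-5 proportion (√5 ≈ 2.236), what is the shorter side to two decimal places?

11.34 m

root-5 ≈ 2.23607.
Shorter side = 25.36 ÷ 2.23607 ≈ 11.3413 → 11.34 m.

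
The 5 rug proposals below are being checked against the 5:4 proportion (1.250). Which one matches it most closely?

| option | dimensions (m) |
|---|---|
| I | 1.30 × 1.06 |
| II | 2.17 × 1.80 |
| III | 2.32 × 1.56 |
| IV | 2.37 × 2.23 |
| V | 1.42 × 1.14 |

Target 5:4 ≈ 1.250.
I: 1.226 (Δ0.024)  II: 1.206 (Δ0.044)  III: 1.487 (Δ0.237)  IV: 1.063 (Δ0.187)  V: 1.246 (Δ0.004)

V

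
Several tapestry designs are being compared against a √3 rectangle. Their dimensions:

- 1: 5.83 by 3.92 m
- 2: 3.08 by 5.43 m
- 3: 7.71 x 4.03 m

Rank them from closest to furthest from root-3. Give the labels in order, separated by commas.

2, 3, 1

1: 5.83/3.92 ≈ 1.487 → |1.487 − 1.732| = 0.245
2: 5.43/3.08 ≈ 1.763 → |1.763 − 1.732| = 0.031
3: 7.71/4.03 ≈ 1.913 → |1.913 − 1.732| = 0.181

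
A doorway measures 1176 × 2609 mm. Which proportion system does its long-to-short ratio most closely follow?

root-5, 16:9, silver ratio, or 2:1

root-5

Ratio = 2609 / 1176 ≈ 2.219.
Distances: root-5 2.236 (Δ 0.017); 16:9 1.778 (Δ 0.441); silver ratio 2.414 (Δ 0.195); 2:1 2.000 (Δ 0.219).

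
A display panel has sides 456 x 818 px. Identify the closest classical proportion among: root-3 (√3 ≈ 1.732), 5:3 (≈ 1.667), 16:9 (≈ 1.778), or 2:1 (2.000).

16:9

Ratio = 818 / 456 ≈ 1.794.
Distances: root-3 1.732 (Δ 0.062); 5:3 1.667 (Δ 0.127); 16:9 1.778 (Δ 0.016); 2:1 2.000 (Δ 0.206).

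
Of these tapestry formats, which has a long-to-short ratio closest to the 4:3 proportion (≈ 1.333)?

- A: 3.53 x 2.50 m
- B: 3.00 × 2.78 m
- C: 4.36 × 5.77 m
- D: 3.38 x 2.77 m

Target 4:3 ≈ 1.333.
A: 1.412 (Δ0.079)  B: 1.079 (Δ0.254)  C: 1.323 (Δ0.010)  D: 1.220 (Δ0.113)

C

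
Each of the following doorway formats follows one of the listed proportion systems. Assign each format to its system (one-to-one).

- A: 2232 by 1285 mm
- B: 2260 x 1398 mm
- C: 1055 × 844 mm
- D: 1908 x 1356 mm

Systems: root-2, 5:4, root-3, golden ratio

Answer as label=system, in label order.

A=root-3, B=golden ratio, C=5:4, D=root-2

Ratios: A ≈ 1.737; B ≈ 1.617; C ≈ 1.250; D ≈ 1.407.
Targets: root-2 ≈ 1.414; 5:4 ≈ 1.250; root-3 ≈ 1.732; golden ratio ≈ 1.618.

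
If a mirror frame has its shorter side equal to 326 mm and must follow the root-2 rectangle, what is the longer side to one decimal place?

root-2 ≈ 1.41421.
Longer side = 326 × 1.41421 ≈ 461.032 → 461.0 mm.

461.0 mm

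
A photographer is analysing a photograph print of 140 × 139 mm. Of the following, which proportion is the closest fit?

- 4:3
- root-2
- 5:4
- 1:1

1:1

Ratio = 140 / 139 ≈ 1.007.
Distances: 4:3 1.333 (Δ 0.326); root-2 1.414 (Δ 0.407); 5:4 1.250 (Δ 0.243); 1:1 1.000 (Δ 0.007).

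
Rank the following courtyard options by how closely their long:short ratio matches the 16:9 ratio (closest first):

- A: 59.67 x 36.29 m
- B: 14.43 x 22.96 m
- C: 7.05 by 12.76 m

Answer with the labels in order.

C, A, B

Ratios: A = 59.67 / 36.29 ≈ 1.644; B = 22.96 / 14.43 ≈ 1.591; C = 12.76 / 7.05 ≈ 1.810.
|Δ from 1.778|: A 0.134; B 0.187; C 0.032.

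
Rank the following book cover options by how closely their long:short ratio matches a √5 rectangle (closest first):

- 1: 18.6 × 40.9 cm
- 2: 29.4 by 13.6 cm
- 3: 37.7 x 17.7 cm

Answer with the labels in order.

1, 2, 3

Ratios: 1 = 40.9 / 18.6 ≈ 2.199; 2 = 29.4 / 13.6 ≈ 2.162; 3 = 37.7 / 17.7 ≈ 2.130.
|Δ from 2.236|: 1 0.037; 2 0.074; 3 0.106.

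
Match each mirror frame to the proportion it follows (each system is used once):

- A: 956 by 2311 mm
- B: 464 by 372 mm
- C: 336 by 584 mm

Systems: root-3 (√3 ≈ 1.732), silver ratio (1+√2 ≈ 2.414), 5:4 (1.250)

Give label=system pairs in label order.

Ratios: A ≈ 2.417; B ≈ 1.247; C ≈ 1.738.
Targets: root-3 ≈ 1.732; silver ratio ≈ 2.414; 5:4 ≈ 1.250.

A=silver ratio, B=5:4, C=root-3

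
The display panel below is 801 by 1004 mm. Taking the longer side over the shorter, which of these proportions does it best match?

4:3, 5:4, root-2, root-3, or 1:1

5:4

Ratio = 1004 / 801 ≈ 1.253.
Distances: 4:3 1.333 (Δ 0.080); 5:4 1.250 (Δ 0.003); root-2 1.414 (Δ 0.161); root-3 1.732 (Δ 0.479); 1:1 1.000 (Δ 0.253).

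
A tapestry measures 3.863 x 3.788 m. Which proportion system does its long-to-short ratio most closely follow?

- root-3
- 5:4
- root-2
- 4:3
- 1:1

3.863/3.788 ≈ 1.020. Nearest candidates are 1:1 (1.000, off by 0.020) and 5:4 (1.250, off by 0.230).

1:1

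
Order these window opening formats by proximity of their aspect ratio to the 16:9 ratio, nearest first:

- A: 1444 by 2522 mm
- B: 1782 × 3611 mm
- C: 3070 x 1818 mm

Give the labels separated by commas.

A, C, B

A: 2522/1444 ≈ 1.747 → |1.747 − 1.778| = 0.031
B: 3611/1782 ≈ 2.026 → |2.026 − 1.778| = 0.248
C: 3070/1818 ≈ 1.689 → |1.689 − 1.778| = 0.089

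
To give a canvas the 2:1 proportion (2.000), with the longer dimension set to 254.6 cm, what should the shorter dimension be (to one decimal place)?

2:1 = 2.00000.
Shorter side = 254.6 ÷ 2.00000 ≈ 127.300 → 127.3 cm.

127.3 cm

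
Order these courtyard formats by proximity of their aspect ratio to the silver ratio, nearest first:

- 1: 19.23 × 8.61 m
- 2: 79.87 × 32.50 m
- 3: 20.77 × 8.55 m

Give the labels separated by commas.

3, 2, 1

Ratios: 1 = 19.23 / 8.61 ≈ 2.233; 2 = 79.87 / 32.50 ≈ 2.458; 3 = 20.77 / 8.55 ≈ 2.429.
|Δ from 2.414|: 1 0.181; 2 0.044; 3 0.015.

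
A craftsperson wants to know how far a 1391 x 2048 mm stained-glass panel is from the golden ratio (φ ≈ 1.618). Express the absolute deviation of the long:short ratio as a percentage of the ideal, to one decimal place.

Ratio = 2048 / 1391 ≈ 1.4723.
Ideal golden ratio ≈ 1.6180. |1.4723 − 1.6180| / 1.6180 ≈ 9.00% → 9.0%.

9.0%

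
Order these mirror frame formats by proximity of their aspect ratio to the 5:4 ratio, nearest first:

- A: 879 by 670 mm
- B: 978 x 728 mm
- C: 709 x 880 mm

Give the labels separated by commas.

C, A, B

A: 879/670 ≈ 1.312 → |1.312 − 1.250| = 0.062
B: 978/728 ≈ 1.343 → |1.343 − 1.250| = 0.093
C: 880/709 ≈ 1.241 → |1.241 − 1.250| = 0.009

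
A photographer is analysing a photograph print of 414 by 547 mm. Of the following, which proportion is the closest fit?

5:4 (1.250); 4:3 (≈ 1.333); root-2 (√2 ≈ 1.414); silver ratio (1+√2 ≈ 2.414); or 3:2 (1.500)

4:3

Ratio = 547 / 414 ≈ 1.321.
Distances: 5:4 1.250 (Δ 0.071); 4:3 1.333 (Δ 0.012); root-2 1.414 (Δ 0.093); silver ratio 2.414 (Δ 1.093); 3:2 1.500 (Δ 0.179).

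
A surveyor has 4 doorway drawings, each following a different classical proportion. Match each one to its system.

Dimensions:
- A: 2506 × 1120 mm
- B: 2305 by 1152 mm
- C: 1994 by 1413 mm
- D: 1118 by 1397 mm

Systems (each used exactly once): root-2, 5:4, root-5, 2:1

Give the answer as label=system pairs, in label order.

Ratios: A ≈ 2.237; B ≈ 2.001; C ≈ 1.411; D ≈ 1.250.
Targets: root-2 ≈ 1.414; 5:4 ≈ 1.250; root-5 ≈ 2.236; 2:1 ≈ 2.000.

A=root-5, B=2:1, C=root-2, D=5:4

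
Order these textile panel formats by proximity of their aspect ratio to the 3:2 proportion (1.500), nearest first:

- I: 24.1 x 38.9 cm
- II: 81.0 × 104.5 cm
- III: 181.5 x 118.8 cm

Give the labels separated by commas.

III, I, II

I: 38.9/24.1 ≈ 1.614 → |1.614 − 1.500| = 0.114
II: 104.5/81.0 ≈ 1.290 → |1.290 − 1.500| = 0.210
III: 181.5/118.8 ≈ 1.528 → |1.528 − 1.500| = 0.028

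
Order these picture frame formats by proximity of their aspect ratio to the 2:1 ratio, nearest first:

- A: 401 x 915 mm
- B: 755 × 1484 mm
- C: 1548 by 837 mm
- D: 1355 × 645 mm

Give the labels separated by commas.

B, D, C, A

A: 915/401 ≈ 2.282 → |2.282 − 2.000| = 0.282
B: 1484/755 ≈ 1.966 → |1.966 − 2.000| = 0.034
C: 1548/837 ≈ 1.849 → |1.849 − 2.000| = 0.151
D: 1355/645 ≈ 2.101 → |2.101 − 2.000| = 0.101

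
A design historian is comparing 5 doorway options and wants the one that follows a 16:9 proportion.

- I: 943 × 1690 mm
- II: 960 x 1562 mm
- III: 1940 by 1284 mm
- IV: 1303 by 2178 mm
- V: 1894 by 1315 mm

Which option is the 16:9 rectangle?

I

Ratios (long/short): I ≈ 1.792; II ≈ 1.627; III ≈ 1.511; IV ≈ 1.672; V ≈ 1.440.
16:9 ≈ 1.778; option I is nearest (Δ 0.014).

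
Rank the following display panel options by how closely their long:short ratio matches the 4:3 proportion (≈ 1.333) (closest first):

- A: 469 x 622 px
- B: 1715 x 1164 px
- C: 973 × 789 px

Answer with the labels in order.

A, C, B

A: 622/469 ≈ 1.326 → |1.326 − 1.333| = 0.007
B: 1715/1164 ≈ 1.473 → |1.473 − 1.333| = 0.140
C: 973/789 ≈ 1.233 → |1.233 − 1.333| = 0.100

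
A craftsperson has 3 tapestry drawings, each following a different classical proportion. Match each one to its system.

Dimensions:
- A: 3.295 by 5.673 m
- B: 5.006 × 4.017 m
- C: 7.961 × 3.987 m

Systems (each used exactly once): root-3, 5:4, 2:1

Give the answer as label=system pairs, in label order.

Ratios: A ≈ 1.722; B ≈ 1.246; C ≈ 1.997.
Targets: root-3 ≈ 1.732; 5:4 ≈ 1.250; 2:1 ≈ 2.000.

A=root-3, B=5:4, C=2:1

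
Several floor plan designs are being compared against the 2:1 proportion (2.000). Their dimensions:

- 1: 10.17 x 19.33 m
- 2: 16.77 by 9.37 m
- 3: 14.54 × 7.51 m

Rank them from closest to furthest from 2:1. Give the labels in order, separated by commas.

3, 1, 2

1: 19.33/10.17 ≈ 1.901 → |1.901 − 2.000| = 0.099
2: 16.77/9.37 ≈ 1.790 → |1.790 − 2.000| = 0.210
3: 14.54/7.51 ≈ 1.936 → |1.936 − 2.000| = 0.064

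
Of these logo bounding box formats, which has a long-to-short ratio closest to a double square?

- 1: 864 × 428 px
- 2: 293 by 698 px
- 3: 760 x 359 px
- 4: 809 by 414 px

1

Ratios (long/short): 1 ≈ 2.019; 2 ≈ 2.382; 3 ≈ 2.117; 4 ≈ 1.954.
2:1 ≈ 2.000; option 1 is nearest (Δ 0.019).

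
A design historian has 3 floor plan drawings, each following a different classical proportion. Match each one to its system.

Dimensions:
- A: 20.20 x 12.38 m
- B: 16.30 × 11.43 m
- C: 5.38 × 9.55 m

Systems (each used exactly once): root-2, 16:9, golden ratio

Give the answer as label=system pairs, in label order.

A=golden ratio, B=root-2, C=16:9

Ratios: A ≈ 1.632; B ≈ 1.426; C ≈ 1.775.
Targets: root-2 ≈ 1.414; 16:9 ≈ 1.778; golden ratio ≈ 1.618.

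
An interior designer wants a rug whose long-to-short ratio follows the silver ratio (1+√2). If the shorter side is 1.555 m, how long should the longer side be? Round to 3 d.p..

3.754 m

silver ratio ≈ 2.41421.
Longer side = 1.555 × 2.41421 ≈ 3.75410 → 3.754 m.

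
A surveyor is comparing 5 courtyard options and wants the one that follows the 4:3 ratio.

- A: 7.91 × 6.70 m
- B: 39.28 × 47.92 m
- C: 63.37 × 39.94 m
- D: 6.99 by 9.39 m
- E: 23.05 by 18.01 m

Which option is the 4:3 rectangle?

Ratios (long/short): A ≈ 1.181; B ≈ 1.220; C ≈ 1.587; D ≈ 1.343; E ≈ 1.280.
4:3 ≈ 1.333; option D is nearest (Δ 0.010).

D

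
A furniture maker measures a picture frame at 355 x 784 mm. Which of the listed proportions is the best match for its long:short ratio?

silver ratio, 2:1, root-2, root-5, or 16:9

784/355 ≈ 2.208. Nearest candidates are root-5 (2.236, off by 0.028) and silver ratio (2.414, off by 0.206).

root-5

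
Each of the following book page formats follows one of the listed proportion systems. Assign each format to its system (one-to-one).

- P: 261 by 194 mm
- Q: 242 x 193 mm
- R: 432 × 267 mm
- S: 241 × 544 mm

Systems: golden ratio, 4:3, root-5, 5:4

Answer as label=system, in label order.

P=4:3, Q=5:4, R=golden ratio, S=root-5

Ratios: P ≈ 1.345; Q ≈ 1.254; R ≈ 1.618; S ≈ 2.257.
Targets: golden ratio ≈ 1.618; 4:3 ≈ 1.333; root-5 ≈ 2.236; 5:4 ≈ 1.250.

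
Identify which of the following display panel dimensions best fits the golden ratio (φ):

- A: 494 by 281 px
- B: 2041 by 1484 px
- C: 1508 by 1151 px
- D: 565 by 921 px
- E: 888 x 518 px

Target golden ratio ≈ 1.618.
A: 1.758 (Δ0.140)  B: 1.375 (Δ0.243)  C: 1.310 (Δ0.308)  D: 1.630 (Δ0.012)  E: 1.714 (Δ0.096)

D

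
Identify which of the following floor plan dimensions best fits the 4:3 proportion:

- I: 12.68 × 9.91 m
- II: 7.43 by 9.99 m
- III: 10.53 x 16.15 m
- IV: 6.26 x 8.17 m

II

Target 4:3 ≈ 1.333.
I: 1.280 (Δ0.053)  II: 1.345 (Δ0.012)  III: 1.534 (Δ0.201)  IV: 1.305 (Δ0.028)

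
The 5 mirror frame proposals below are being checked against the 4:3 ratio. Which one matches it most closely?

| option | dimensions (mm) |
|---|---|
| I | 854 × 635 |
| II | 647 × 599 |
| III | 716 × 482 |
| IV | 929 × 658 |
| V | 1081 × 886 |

I

Target 4:3 ≈ 1.333.
I: 1.345 (Δ0.012)  II: 1.080 (Δ0.253)  III: 1.485 (Δ0.152)  IV: 1.412 (Δ0.079)  V: 1.220 (Δ0.113)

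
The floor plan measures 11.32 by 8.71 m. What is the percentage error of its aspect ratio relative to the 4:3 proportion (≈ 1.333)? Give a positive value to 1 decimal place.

Ratio = 11.32 / 8.71 ≈ 1.2997.
Ideal 4:3 ≈ 1.3333. |1.2997 − 1.3333| / 1.3333 ≈ 2.52% → 2.5%.

2.5%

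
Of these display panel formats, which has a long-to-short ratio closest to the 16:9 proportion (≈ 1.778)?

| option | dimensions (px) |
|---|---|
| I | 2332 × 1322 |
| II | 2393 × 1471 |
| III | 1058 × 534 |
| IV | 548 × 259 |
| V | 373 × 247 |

Target 16:9 ≈ 1.778.
I: 1.764 (Δ0.014)  II: 1.627 (Δ0.151)  III: 1.981 (Δ0.203)  IV: 2.116 (Δ0.338)  V: 1.510 (Δ0.268)

I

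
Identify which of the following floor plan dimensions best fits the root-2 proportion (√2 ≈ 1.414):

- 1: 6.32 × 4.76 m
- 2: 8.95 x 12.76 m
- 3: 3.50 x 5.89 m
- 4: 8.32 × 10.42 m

Target root-2 ≈ 1.414.
1: 1.328 (Δ0.086)  2: 1.426 (Δ0.012)  3: 1.683 (Δ0.269)  4: 1.252 (Δ0.162)

2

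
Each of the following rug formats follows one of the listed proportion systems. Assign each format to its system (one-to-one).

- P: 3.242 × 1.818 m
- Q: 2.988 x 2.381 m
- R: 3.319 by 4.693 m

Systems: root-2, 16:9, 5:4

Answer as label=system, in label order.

Ratios: P ≈ 1.783; Q ≈ 1.255; R ≈ 1.414.
Targets: root-2 ≈ 1.414; 16:9 ≈ 1.778; 5:4 ≈ 1.250.

P=16:9, Q=5:4, R=root-2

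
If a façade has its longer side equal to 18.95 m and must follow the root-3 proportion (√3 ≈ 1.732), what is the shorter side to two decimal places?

root-3 ≈ 1.73205.
Shorter side = 18.95 ÷ 1.73205 ≈ 10.9408 → 10.94 m.

10.94 m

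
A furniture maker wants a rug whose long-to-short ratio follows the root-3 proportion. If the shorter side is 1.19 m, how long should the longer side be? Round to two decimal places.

2.06 m

root-3 ≈ 1.73205.
Longer side = 1.19 × 1.73205 ≈ 2.0611 → 2.06 m.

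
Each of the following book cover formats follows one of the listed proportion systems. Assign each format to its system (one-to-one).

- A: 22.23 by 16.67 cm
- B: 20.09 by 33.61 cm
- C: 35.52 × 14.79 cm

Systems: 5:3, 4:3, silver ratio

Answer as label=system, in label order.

A=4:3, B=5:3, C=silver ratio

Ratios: A ≈ 1.334; B ≈ 1.673; C ≈ 2.402.
Targets: 5:3 ≈ 1.667; 4:3 ≈ 1.333; silver ratio ≈ 2.414.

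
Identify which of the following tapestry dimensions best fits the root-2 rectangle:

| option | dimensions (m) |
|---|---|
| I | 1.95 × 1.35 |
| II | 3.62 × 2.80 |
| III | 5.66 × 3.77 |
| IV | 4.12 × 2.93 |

Target root-2 ≈ 1.414.
I: 1.444 (Δ0.030)  II: 1.293 (Δ0.121)  III: 1.501 (Δ0.087)  IV: 1.406 (Δ0.008)

IV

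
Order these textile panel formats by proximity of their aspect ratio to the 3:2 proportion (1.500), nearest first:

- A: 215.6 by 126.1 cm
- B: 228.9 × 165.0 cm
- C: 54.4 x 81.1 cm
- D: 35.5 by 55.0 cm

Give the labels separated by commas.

C, D, B, A

A: 215.6/126.1 ≈ 1.710 → |1.710 − 1.500| = 0.210
B: 228.9/165.0 ≈ 1.387 → |1.387 − 1.500| = 0.113
C: 81.1/54.4 ≈ 1.491 → |1.491 − 1.500| = 0.009
D: 55.0/35.5 ≈ 1.549 → |1.549 − 1.500| = 0.049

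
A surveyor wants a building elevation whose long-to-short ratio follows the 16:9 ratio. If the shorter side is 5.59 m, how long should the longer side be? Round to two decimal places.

9.94 m

16:9 ≈ 1.77778.
Longer side = 5.59 × 1.77778 ≈ 9.9378 → 9.94 m.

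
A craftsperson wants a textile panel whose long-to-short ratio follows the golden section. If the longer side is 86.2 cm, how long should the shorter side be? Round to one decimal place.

53.3 cm

golden ratio ≈ 1.61803.
Shorter side = 86.2 ÷ 1.61803 ≈ 53.275 → 53.3 cm.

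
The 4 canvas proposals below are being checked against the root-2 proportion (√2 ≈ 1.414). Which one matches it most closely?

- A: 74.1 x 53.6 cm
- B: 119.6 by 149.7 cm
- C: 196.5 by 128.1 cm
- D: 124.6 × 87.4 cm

Target root-2 ≈ 1.414.
A: 1.382 (Δ0.032)  B: 1.252 (Δ0.162)  C: 1.534 (Δ0.120)  D: 1.426 (Δ0.012)

D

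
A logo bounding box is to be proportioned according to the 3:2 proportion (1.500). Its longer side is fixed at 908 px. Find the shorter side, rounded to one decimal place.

605.3 px

3:2 = 1.50000.
Shorter side = 908 ÷ 1.50000 ≈ 605.333 → 605.3 px.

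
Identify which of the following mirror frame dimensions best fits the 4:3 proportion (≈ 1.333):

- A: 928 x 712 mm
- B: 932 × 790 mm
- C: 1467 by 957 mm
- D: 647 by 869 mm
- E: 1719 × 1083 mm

D

Target 4:3 ≈ 1.333.
A: 1.303 (Δ0.030)  B: 1.180 (Δ0.153)  C: 1.533 (Δ0.200)  D: 1.343 (Δ0.010)  E: 1.587 (Δ0.254)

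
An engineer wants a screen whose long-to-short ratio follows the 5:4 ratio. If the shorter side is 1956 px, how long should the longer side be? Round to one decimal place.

5:4 = 1.25000.
Longer side = 1956 × 1.25000 ≈ 2445.000 → 2445.0 px.

2445.0 px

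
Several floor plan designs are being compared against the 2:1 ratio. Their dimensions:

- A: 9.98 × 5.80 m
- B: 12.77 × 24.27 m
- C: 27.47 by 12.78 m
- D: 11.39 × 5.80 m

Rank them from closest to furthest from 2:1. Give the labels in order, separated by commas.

Ratios: A = 9.98 / 5.80 ≈ 1.721; B = 24.27 / 12.77 ≈ 1.901; C = 27.47 / 12.78 ≈ 2.149; D = 11.39 / 5.80 ≈ 1.964.
|Δ from 2.000|: A 0.279; B 0.099; C 0.149; D 0.036.

D, B, C, A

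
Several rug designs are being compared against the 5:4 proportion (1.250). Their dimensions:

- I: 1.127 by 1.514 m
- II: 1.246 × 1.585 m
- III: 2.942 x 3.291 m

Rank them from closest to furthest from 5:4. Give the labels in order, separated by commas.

II, I, III

I: 1.514/1.127 ≈ 1.343 → |1.343 − 1.250| = 0.093
II: 1.585/1.246 ≈ 1.272 → |1.272 − 1.250| = 0.022
III: 3.291/2.942 ≈ 1.119 → |1.119 − 1.250| = 0.131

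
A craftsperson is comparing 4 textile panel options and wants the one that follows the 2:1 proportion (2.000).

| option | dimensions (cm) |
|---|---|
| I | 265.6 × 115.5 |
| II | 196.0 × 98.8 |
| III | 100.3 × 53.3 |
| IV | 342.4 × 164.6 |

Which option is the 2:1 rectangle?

II

Target 2:1 ≈ 2.000.
I: 2.300 (Δ0.300)  II: 1.984 (Δ0.016)  III: 1.882 (Δ0.118)  IV: 2.080 (Δ0.080)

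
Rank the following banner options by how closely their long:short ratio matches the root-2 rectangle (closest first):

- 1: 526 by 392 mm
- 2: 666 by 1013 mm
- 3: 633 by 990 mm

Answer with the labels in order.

Ratios: 1 = 526 / 392 ≈ 1.342; 2 = 1013 / 666 ≈ 1.521; 3 = 990 / 633 ≈ 1.564.
|Δ from 1.414|: 1 0.072; 2 0.107; 3 0.150.

1, 2, 3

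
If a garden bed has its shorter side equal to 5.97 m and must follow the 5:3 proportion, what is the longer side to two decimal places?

5:3 ≈ 1.66667.
Longer side = 5.97 × 1.66667 ≈ 9.9500 → 9.95 m.

9.95 m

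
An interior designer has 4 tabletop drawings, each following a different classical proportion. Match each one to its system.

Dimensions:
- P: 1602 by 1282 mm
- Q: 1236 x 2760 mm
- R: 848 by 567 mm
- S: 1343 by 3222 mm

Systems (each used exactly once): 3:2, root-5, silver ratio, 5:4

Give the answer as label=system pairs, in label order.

Ratios: P ≈ 1.250; Q ≈ 2.233; R ≈ 1.496; S ≈ 2.399.
Targets: 3:2 ≈ 1.500; root-5 ≈ 2.236; silver ratio ≈ 2.414; 5:4 ≈ 1.250.

P=5:4, Q=root-5, R=3:2, S=silver ratio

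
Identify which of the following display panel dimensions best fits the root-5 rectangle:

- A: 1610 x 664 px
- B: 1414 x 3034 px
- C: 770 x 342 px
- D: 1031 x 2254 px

Ratios (long/short): A ≈ 2.425; B ≈ 2.146; C ≈ 2.251; D ≈ 2.186.
root-5 ≈ 2.236; option C is nearest (Δ 0.015).

C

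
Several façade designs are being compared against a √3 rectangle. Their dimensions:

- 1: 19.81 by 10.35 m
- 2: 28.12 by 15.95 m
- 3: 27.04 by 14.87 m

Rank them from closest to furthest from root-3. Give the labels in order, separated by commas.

1: 19.81/10.35 ≈ 1.914 → |1.914 − 1.732| = 0.182
2: 28.12/15.95 ≈ 1.763 → |1.763 − 1.732| = 0.031
3: 27.04/14.87 ≈ 1.818 → |1.818 − 1.732| = 0.086

2, 3, 1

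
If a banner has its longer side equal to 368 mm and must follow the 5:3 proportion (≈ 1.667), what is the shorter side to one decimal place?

5:3 ≈ 1.66667.
Shorter side = 368 ÷ 1.66667 ≈ 220.800 → 220.8 mm.

220.8 mm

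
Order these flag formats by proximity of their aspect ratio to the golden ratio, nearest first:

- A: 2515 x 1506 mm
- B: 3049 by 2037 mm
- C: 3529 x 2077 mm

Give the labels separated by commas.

Ratios: A = 2515 / 1506 ≈ 1.670; B = 3049 / 2037 ≈ 1.497; C = 3529 / 2077 ≈ 1.699.
|Δ from 1.618|: A 0.052; B 0.121; C 0.081.

A, C, B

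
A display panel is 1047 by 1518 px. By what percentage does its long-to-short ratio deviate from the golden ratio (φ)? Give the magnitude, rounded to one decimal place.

10.4%

Ratio = 1518 / 1047 ≈ 1.4499.
Ideal golden ratio ≈ 1.6180. |1.4499 − 1.6180| / 1.6180 ≈ 10.39% → 10.4%.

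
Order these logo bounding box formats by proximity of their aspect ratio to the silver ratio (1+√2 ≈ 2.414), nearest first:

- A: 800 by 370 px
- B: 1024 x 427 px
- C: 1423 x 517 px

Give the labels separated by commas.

B, A, C

A: 800/370 ≈ 2.162 → |2.162 − 2.414| = 0.252
B: 1024/427 ≈ 2.398 → |2.398 − 2.414| = 0.016
C: 1423/517 ≈ 2.752 → |2.752 − 2.414| = 0.338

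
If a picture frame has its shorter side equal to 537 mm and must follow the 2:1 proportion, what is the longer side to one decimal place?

2:1 = 2.00000.
Longer side = 537 × 2.00000 ≈ 1074.000 → 1074.0 mm.

1074.0 mm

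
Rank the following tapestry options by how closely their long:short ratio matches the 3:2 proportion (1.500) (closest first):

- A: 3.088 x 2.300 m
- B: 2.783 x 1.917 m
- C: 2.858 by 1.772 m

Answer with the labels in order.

Ratios: A = 3.088 / 2.300 ≈ 1.343; B = 2.783 / 1.917 ≈ 1.452; C = 2.858 / 1.772 ≈ 1.613.
|Δ from 1.500|: A 0.157; B 0.048; C 0.113.

B, C, A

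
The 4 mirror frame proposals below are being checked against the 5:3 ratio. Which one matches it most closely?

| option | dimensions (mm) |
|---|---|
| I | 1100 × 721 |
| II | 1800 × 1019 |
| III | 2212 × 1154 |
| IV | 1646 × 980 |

Ratios (long/short): I ≈ 1.526; II ≈ 1.766; III ≈ 1.917; IV ≈ 1.680.
5:3 ≈ 1.667; option IV is nearest (Δ 0.013).

IV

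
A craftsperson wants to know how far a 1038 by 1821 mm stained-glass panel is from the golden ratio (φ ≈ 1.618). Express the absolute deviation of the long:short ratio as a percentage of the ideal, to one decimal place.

Ratio = 1821 / 1038 ≈ 1.7543.
Ideal golden ratio ≈ 1.6180. |1.7543 − 1.6180| / 1.6180 ≈ 8.42% → 8.4%.

8.4%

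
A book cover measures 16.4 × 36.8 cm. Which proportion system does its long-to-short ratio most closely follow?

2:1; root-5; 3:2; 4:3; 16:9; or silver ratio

Ratio = 36.8 / 16.4 ≈ 2.244.
Distances: 2:1 2.000 (Δ 0.244); root-5 2.236 (Δ 0.008); 3:2 1.500 (Δ 0.744); 4:3 1.333 (Δ 0.911); 16:9 1.778 (Δ 0.466); silver ratio 2.414 (Δ 0.170).

root-5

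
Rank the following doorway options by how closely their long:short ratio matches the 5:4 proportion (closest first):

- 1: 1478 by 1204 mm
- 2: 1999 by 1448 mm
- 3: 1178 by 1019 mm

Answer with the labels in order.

1, 3, 2

1: 1478/1204 ≈ 1.228 → |1.228 − 1.250| = 0.022
2: 1999/1448 ≈ 1.381 → |1.381 − 1.250| = 0.131
3: 1178/1019 ≈ 1.156 → |1.156 − 1.250| = 0.094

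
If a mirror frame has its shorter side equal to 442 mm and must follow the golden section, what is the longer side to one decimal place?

715.2 mm

golden ratio ≈ 1.61803.
Longer side = 442 × 1.61803 ≈ 715.169 → 715.2 mm.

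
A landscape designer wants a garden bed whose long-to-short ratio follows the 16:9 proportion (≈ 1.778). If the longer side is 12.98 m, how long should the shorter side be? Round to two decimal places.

7.30 m

16:9 ≈ 1.77778.
Shorter side = 12.98 ÷ 1.77778 ≈ 7.3012 → 7.30 m.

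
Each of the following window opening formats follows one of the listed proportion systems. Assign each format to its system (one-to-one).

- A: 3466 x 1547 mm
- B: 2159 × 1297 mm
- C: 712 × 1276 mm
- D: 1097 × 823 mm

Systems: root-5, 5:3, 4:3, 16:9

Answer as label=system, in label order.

A = 3466/1547 ≈ 2.240 → root-5 (2.236)
B = 2159/1297 ≈ 1.665 → 5:3 (1.667)
C = 1276/712 ≈ 1.792 → 16:9 (1.778)
D = 1097/823 ≈ 1.333 → 4:3 (1.333)

A=root-5, B=5:3, C=16:9, D=4:3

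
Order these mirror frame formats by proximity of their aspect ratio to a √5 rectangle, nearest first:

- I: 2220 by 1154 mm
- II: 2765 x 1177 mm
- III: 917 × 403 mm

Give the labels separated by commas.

I: 2220/1154 ≈ 1.924 → |1.924 − 2.236| = 0.312
II: 2765/1177 ≈ 2.349 → |2.349 − 2.236| = 0.113
III: 917/403 ≈ 2.275 → |2.275 − 2.236| = 0.039

III, II, I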